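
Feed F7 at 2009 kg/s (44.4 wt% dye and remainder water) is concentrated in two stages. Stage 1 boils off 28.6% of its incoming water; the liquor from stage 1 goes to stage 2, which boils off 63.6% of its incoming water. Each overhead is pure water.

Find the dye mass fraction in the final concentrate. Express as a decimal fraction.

water in feed = 2009×0.556 = 1117 kg/s.
After stage 1: water left = (1−0.286)×1117 = 797.54; stream total = 1689.5 kg/s.
After stage 2: water left = (1−0.636)×797.54 = 290.3; final concentrate = 1182.3 kg/s.
dye fraction = 892/1182.3 = 0.754.

0.754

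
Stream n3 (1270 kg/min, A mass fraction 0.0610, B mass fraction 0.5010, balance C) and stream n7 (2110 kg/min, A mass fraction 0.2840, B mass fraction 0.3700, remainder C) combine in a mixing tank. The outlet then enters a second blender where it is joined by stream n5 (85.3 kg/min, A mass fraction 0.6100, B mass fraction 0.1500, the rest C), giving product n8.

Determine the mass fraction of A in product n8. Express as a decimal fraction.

Overall, product flow = 3465.3 kg/min.
A in = 1270×0.061 + 2110×0.284 + 85.3×0.610 = 728.74 kg/min.
A fraction in n8 = 0.2103.

0.2103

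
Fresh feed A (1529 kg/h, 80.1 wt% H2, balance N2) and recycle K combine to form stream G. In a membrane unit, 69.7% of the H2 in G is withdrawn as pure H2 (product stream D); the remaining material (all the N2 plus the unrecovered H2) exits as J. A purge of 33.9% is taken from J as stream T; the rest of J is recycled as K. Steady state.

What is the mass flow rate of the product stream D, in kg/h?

H2 in G: m_A = 1529×0.801 + (1−0.339)·(1−0.697)·m_A, so m_A = 1224.7/0.7997 = 1531.5 kg/h.
Product D = 0.697×1531.5 = 1067.4 kg/h.

1067 kg/h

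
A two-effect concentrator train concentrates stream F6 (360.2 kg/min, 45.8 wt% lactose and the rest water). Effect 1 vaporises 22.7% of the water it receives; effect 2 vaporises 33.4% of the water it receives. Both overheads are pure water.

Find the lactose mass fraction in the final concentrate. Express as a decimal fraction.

0.621

water in feed = 360.2×0.542 = 195.23 kg/min.
After stage 1: water left = (1−0.227)×195.23 = 150.91; stream total = 315.88 kg/min.
After stage 2: water left = (1−0.334)×150.91 = 100.51; final concentrate = 265.48 kg/min.
lactose fraction = 164.97/265.48 = 0.621.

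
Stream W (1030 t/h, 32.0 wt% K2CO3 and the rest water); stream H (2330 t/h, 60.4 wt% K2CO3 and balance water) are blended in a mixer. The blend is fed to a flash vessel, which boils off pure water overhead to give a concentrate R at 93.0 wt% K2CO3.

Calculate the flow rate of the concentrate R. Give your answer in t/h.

1868 t/h

K2CO3 entering = 1030×0.320 + 2330×0.604 = 1736.9 t/h.
All K2CO3 reports to R, so R = 1736.9/0.930 = 1867.7 t/h.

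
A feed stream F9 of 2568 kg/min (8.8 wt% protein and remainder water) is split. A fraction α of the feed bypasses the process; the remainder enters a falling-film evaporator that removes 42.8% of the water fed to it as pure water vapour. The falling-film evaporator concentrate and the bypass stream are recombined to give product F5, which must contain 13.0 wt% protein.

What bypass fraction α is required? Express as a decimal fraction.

All 2568×0.088 = 225.98 kg/min of protein reaches F5, so F5 = 225.98/0.130 = 1738.3 kg/min and vapour = 829.66 kg/min.
The evaporator receives (1−α)·2568 of feed at 0.912 water and removes 0.428 of that water:
0.428×0.912×(1−α)×2568 = 829.66
(1−α) = 829.66/1002.4 = 0.8277;  α = 0.1723.

0.172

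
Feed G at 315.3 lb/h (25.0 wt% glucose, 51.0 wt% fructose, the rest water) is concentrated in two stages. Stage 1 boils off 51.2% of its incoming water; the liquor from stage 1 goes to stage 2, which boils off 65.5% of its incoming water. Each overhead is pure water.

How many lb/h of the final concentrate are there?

252.4 lb/h

water in feed = 315.3×0.240 = 75.672 lb/h.
After stage 1: water left = (1−0.512)×75.672 = 36.928; stream total = 276.56 lb/h.
After stage 2: water left = (1−0.655)×36.928 = 12.74; final concentrate = 252.37 lb/h.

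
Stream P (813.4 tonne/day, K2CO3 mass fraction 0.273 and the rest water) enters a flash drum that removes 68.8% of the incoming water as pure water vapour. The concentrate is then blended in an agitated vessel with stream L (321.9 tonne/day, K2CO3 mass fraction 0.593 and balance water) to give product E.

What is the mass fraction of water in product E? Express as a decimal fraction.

0.433

Vapour removed = 0.688×0.727×813.4 = 406.84 tonne/day; concentrate = 406.56 tonne/day.
water reaching the mixer = 184.5 (from concentrate) + 321.9×0.407 = 315.51 tonne/day.
Product flow = 406.56 + 321.9 = 728.46 tonne/day; water fraction = 0.433.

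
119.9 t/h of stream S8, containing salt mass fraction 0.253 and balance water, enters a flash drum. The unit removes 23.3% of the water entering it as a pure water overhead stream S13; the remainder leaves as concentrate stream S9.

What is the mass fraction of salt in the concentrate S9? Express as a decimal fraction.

salt is not removed: 119.9×0.253 = 30.335 t/h of salt enters S9.
water entering = 119.9×0.747 = 89.565 t/h; overhead removed = 0.233×89.565 = 20.869 t/h.
Concentrate = 119.9 − 20.869 = 99.031 t/h.
Mass fraction = 30.335/99.031 = 0.306.

0.306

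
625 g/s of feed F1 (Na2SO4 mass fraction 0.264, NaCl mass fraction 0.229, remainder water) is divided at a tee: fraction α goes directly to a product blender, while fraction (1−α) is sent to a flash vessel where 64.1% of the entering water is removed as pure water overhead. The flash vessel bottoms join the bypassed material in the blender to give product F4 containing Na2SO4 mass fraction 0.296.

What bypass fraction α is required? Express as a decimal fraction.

0.667

All 625×0.264 = 165 g/s of Na2SO4 reaches F4, so F4 = 165/0.296 = 557.43 g/s and vapour = 67.568 g/s.
The evaporator receives (1−α)·625 of feed at 0.507 water and removes 0.641 of that water:
0.641×0.507×(1−α)×625 = 67.568
(1−α) = 67.568/203.12 = 0.3327;  α = 0.6673.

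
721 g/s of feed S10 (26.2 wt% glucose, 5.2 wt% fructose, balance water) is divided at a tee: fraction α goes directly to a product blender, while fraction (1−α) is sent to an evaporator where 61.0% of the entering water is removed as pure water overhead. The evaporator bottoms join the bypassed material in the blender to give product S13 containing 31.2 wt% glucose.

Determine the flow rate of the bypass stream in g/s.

444.9 g/s

All 721×0.262 = 188.9 g/s of glucose reaches S13, so S13 = 188.9/0.312 = 605.46 g/s and vapour = 115.54 g/s.
The evaporator receives (1−α)·721 of feed at 0.686 water and removes 0.610 of that water:
0.610×0.686×(1−α)×721 = 115.54
(1−α) = 115.54/301.71 = 0.3830;  α = 0.6170.
Bypass flow = 0.6170×721 = 444.88 g/s.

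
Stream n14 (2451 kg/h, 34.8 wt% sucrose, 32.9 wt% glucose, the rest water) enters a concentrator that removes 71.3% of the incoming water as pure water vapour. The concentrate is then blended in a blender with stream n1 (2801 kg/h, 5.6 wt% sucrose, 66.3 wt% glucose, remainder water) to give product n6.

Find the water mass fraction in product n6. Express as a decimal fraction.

0.2164

Vapour removed = 0.713×0.323×2451 = 564.46 kg/h; concentrate = 1886.5 kg/h.
water reaching the mixer = 227.21 (from concentrate) + 2801×0.281 = 1014.3 kg/h.
Product flow = 1886.5 + 2801 = 4687.5 kg/h; water fraction = 0.2164.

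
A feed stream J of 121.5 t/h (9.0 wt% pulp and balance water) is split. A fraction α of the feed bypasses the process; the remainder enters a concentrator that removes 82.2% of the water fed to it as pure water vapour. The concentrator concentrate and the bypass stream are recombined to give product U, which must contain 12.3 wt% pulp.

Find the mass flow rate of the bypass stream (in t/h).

77.92 t/h

All 121.5×0.090 = 10.935 t/h of pulp reaches U, so U = 10.935/0.123 = 88.902 t/h and vapour = 32.598 t/h.
The evaporator receives (1−α)·121.5 of feed at 0.910 water and removes 0.822 of that water:
0.822×0.910×(1−α)×121.5 = 32.598
(1−α) = 32.598/90.884 = 0.3587;  α = 0.6413.
Bypass flow = 0.6413×121.5 = 77.922 t/h.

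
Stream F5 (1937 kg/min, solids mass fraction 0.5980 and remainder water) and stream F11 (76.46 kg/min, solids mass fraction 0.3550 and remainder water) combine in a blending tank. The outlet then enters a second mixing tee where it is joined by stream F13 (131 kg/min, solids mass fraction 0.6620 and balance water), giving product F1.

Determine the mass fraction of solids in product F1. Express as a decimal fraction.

Overall, product flow = 2144.5 kg/min.
solids in = 1937×0.598 + 76.46×0.355 + 131×0.662 = 1272.2 kg/min.
solids fraction in F1 = 0.5932.

0.5932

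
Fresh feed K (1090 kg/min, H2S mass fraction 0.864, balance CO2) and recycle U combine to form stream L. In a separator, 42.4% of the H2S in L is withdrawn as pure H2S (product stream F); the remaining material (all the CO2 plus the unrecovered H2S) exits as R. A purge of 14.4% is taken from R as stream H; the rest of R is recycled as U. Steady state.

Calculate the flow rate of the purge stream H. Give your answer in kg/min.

302.3 kg/min

CO2 enters only via K and leaves only via the purge: 1090×0.136 = 0.144×(CO2 in R), and the separator passes all CO2, so CO2 in L = CO2 in R = 1029.4 kg/min.
H2S in L: m_A = 1090×0.864 + (1−0.144)·(1−0.424)·m_A, so m_A = 941.76/0.5069 = 1857.7 kg/min.
R = (1−0.424)×1857.7 + 1029.4 = 2099.5 kg/min.
Purge H = 0.144×2099.5 = 302.33 kg/min.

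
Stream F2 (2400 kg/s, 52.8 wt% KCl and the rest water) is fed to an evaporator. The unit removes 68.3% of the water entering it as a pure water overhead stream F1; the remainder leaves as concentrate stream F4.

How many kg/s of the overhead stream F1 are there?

water entering = 2400×0.472 = 1132.8 kg/s; overhead removed = 0.683×1132.8 = 773.7 kg/s.

773.7 kg/s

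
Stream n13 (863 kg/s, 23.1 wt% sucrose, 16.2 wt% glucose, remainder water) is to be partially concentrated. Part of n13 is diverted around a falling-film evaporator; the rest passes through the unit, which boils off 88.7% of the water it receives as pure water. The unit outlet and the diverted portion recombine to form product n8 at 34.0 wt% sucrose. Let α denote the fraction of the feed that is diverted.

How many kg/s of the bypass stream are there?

All 863×0.231 = 199.35 kg/s of sucrose reaches n8, so n8 = 199.35/0.340 = 586.33 kg/s and vapour = 276.67 kg/s.
The evaporator receives (1−α)·863 of feed at 0.607 water and removes 0.887 of that water:
0.887×0.607×(1−α)×863 = 276.67
(1−α) = 276.67/464.65 = 0.5954;  α = 0.4046.
Bypass flow = 0.4046×863 = 349.14 kg/s.

349.1 kg/s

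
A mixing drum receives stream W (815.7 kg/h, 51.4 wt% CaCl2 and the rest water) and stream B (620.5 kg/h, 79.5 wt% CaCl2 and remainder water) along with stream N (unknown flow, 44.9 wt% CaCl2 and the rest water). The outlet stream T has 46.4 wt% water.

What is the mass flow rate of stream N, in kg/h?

1641 kg/h

Let N be the unknown flow. Total out = 1436.2 + N.
water balance: 523.63 + 0.551·N = 0.464·(1436.2 + N)
(0.551 − 0.464)·N = 0.464×1436.2 − 523.63 = 142.76
N = 142.76 / 0.087 = 1641 kg/h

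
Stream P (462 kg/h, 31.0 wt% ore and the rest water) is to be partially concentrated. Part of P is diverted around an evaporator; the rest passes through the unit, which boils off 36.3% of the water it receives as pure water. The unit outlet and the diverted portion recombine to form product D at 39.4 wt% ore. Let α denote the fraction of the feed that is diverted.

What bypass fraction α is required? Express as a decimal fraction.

0.149

All 462×0.310 = 143.22 kg/h of ore reaches D, so D = 143.22/0.394 = 363.5 kg/h and vapour = 98.497 kg/h.
The evaporator receives (1−α)·462 of feed at 0.690 water and removes 0.363 of that water:
0.363×0.690×(1−α)×462 = 98.497
(1−α) = 98.497/115.72 = 0.8512;  α = 0.1488.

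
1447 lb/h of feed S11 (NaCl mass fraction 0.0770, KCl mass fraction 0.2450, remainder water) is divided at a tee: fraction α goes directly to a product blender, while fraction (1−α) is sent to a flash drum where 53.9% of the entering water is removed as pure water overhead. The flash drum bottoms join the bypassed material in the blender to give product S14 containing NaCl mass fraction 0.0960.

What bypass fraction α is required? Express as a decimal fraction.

All 1447×0.077 = 111.42 lb/h of NaCl reaches S14, so S14 = 111.42/0.096 = 1160.6 lb/h and vapour = 286.39 lb/h.
The evaporator receives (1−α)·1447 of feed at 0.678 water and removes 0.539 of that water:
0.539×0.678×(1−α)×1447 = 286.39
(1−α) = 286.39/528.79 = 0.5416;  α = 0.4584.

0.458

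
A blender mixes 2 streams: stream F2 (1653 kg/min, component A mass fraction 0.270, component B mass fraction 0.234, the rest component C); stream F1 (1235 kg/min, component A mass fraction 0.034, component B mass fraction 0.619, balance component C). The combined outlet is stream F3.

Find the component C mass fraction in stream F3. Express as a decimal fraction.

Total flow out = 1653 + 1235 = 2888 kg/min.
component C in = 1653×0.496 + 1235×0.347 = 1248.4 kg/min.
component C mass fraction in F3 = 1248.4/2888 = 0.432.

0.432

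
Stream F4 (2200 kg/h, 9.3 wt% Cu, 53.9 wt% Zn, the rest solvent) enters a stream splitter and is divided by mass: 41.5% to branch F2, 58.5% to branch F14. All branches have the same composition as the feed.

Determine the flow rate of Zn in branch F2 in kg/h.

492.1 kg/h

Branch F2 total = 0.415×2200 = 913 kg/h.
Zn in F2 = 0.539×913 = 492.11 kg/h.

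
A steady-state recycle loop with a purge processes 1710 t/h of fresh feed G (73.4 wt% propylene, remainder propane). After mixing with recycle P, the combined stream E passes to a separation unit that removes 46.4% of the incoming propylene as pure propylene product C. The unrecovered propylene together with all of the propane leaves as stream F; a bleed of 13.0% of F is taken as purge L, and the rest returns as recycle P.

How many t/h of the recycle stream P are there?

4141 t/h

propane enters only via G and leaves only via the purge: 1710×0.266 = 0.130×(propane in F), and the separation unit passes all propane, so propane in E = propane in F = 3498.9 t/h.
propylene in E: m_A = 1710×0.734 + (1−0.130)·(1−0.464)·m_A, so m_A = 1255.1/0.5337 = 2351.9 t/h.
F = (1−0.464)×2351.9 + 3498.9 = 4759.5 t/h.
Recycle P = (1−0.130)×4759.5 = 4140.8 t/h.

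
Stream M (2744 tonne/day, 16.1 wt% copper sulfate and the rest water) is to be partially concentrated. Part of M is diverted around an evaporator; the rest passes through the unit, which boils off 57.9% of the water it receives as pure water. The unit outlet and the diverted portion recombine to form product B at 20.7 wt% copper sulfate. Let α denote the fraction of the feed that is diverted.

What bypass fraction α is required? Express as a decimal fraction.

0.543

All 2744×0.161 = 441.78 tonne/day of copper sulfate reaches B, so B = 441.78/0.207 = 2134.2 tonne/day and vapour = 609.78 tonne/day.
The evaporator receives (1−α)·2744 of feed at 0.839 water and removes 0.579 of that water:
0.579×0.839×(1−α)×2744 = 609.78
(1−α) = 609.78/1333 = 0.4575;  α = 0.5425.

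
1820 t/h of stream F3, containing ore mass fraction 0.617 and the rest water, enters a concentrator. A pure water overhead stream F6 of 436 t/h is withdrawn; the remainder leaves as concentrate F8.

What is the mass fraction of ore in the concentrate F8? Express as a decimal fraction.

0.811

ore is not removed: 1820×0.617 = 1122.9 t/h of ore enters F8.
Concentrate = 1820 − 436 = 1384 t/h.
Mass fraction = 1122.9/1384 = 0.811.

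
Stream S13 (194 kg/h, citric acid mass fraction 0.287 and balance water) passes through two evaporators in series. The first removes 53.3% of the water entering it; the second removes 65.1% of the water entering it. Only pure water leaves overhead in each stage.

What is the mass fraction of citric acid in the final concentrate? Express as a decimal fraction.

water in feed = 194×0.713 = 138.32 kg/h.
After stage 1: water left = (1−0.533)×138.32 = 64.596; stream total = 120.27 kg/h.
After stage 2: water left = (1−0.651)×64.596 = 22.544; final concentrate = 78.222 kg/h.
citric acid fraction = 55.678/78.222 = 0.712.

0.712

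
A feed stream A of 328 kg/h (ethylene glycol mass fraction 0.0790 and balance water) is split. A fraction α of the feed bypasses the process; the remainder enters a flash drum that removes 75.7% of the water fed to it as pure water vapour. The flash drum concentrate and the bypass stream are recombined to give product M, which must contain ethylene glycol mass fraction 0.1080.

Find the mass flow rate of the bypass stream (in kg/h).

201.7 kg/h

All 328×0.079 = 25.912 kg/h of ethylene glycol reaches M, so M = 25.912/0.108 = 239.93 kg/h and vapour = 88.074 kg/h.
The evaporator receives (1−α)·328 of feed at 0.921 water and removes 0.757 of that water:
0.757×0.921×(1−α)×328 = 88.074
(1−α) = 88.074/228.68 = 0.3851;  α = 0.6149.
Bypass flow = 0.6149×328 = 201.67 kg/h.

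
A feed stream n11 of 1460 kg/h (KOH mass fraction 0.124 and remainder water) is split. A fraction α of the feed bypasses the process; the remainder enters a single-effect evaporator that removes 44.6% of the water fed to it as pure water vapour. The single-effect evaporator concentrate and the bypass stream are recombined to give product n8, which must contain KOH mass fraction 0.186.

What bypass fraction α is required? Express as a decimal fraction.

All 1460×0.124 = 181.04 kg/h of KOH reaches n8, so n8 = 181.04/0.186 = 973.33 kg/h and vapour = 486.67 kg/h.
The evaporator receives (1−α)·1460 of feed at 0.876 water and removes 0.446 of that water:
0.446×0.876×(1−α)×1460 = 486.67
(1−α) = 486.67/570.42 = 0.8532;  α = 0.1468.

0.147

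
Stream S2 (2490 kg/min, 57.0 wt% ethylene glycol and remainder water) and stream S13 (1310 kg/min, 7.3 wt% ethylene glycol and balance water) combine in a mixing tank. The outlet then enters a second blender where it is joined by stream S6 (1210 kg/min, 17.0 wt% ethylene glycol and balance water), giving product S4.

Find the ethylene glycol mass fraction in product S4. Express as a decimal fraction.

Overall, product flow = 5010 kg/min.
ethylene glycol in = 2490×0.570 + 1310×0.073 + 1210×0.170 = 1720.6 kg/min.
ethylene glycol fraction in S4 = 0.3434.

0.3434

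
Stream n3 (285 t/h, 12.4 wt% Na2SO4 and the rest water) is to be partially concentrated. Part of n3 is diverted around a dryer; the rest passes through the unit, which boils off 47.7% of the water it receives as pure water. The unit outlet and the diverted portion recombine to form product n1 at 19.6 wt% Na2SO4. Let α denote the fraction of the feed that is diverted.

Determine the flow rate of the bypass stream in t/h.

All 285×0.124 = 35.34 t/h of Na2SO4 reaches n1, so n1 = 35.34/0.196 = 180.31 t/h and vapour = 104.69 t/h.
The evaporator receives (1−α)·285 of feed at 0.876 water and removes 0.477 of that water:
0.477×0.876×(1−α)×285 = 104.69
(1−α) = 104.69/119.09 = 0.8791;  α = 0.1209.
Bypass flow = 0.1209×285 = 34.447 t/h.

34.45 t/h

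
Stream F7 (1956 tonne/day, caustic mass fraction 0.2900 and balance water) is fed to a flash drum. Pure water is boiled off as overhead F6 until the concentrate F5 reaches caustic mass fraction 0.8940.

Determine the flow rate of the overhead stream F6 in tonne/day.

caustic is conserved: 1956×0.290 = 567.24 tonne/day all reports to the concentrate.
Concentrate = 567.24/(target fraction) = 634.5 tonne/day.
Overhead = 1956 − 634.5 = 1321.5 tonne/day.

1322 tonne/day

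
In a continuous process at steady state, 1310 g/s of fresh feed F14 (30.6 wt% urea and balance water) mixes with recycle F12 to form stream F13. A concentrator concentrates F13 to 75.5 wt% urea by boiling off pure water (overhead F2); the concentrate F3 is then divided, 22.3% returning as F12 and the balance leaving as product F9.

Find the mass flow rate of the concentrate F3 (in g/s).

683.3 g/s

Overall urea balance (none leaves overhead): urea in fresh feed = urea in product, i.e. 1310×0.306 = (1−0.223)·F3·0.755.
F3 = 400.86/(0.755×0.777) = 683.32 g/s.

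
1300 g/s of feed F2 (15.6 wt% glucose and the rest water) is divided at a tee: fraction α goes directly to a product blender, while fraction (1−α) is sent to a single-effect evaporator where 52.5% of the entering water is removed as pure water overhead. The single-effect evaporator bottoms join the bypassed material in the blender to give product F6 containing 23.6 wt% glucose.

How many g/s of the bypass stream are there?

All 1300×0.156 = 202.8 g/s of glucose reaches F6, so F6 = 202.8/0.236 = 859.32 g/s and vapour = 440.68 g/s.
The evaporator receives (1−α)·1300 of feed at 0.844 water and removes 0.525 of that water:
0.525×0.844×(1−α)×1300 = 440.68
(1−α) = 440.68/576.03 = 0.7650;  α = 0.2350.
Bypass flow = 0.2350×1300 = 305.47 g/s.

305.5 g/s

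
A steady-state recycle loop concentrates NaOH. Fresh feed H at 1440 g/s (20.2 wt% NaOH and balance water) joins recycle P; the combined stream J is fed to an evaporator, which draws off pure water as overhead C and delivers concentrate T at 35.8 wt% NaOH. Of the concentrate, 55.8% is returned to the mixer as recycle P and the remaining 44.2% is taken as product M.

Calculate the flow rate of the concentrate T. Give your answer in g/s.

1838 g/s

Overall NaOH balance (none leaves overhead): NaOH in fresh feed = NaOH in product, i.e. 1440×0.202 = (1−0.558)·T·0.358.
T = 290.88/(0.358×0.442) = 1838.3 g/s.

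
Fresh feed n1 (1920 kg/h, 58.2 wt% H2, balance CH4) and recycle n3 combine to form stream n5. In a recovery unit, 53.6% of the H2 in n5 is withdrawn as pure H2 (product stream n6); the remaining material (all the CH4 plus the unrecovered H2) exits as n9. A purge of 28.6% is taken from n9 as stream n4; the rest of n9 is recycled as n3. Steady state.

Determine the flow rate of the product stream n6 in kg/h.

895.7 kg/h

H2 in n5: m_A = 1920×0.582 + (1−0.286)·(1−0.536)·m_A, so m_A = 1117.4/0.6687 = 1671.1 kg/h.
Product n6 = 0.536×1671.1 = 895.68 kg/h.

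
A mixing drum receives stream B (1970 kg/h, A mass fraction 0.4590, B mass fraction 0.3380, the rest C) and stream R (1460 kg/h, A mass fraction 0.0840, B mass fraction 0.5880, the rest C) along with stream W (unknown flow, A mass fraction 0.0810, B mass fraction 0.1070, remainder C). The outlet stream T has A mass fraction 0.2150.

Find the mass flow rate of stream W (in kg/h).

2160 kg/h

Let W be the unknown flow. Total out = 3430 + W.
A balance: 1026.9 + 0.081·W = 0.215·(3430 + W)
(0.081 − 0.215)·W = 0.215×3430 − 1026.9 = -289.42
W = -289.42 / -0.134 = 2159.9 kg/h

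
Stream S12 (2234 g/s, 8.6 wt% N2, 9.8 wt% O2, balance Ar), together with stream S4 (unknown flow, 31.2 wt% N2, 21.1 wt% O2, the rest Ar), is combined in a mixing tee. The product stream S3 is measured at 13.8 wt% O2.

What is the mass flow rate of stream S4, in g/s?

1224 g/s

Let S4 be the unknown flow. Total out = 2234 + S4.
O2 balance: 218.93 + 0.211·S4 = 0.138·(2234 + S4)
(0.211 − 0.138)·S4 = 0.138×2234 − 218.93 = 89.36
S4 = 89.36 / 0.073 = 1224.1 g/s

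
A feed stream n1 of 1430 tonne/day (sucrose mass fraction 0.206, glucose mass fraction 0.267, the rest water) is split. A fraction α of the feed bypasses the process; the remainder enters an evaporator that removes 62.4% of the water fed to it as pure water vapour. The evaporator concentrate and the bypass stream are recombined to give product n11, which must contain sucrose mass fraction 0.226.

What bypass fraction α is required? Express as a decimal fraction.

0.731

All 1430×0.206 = 294.58 tonne/day of sucrose reaches n11, so n11 = 294.58/0.226 = 1303.5 tonne/day and vapour = 126.55 tonne/day.
The evaporator receives (1−α)·1430 of feed at 0.527 water and removes 0.624 of that water:
0.624×0.527×(1−α)×1430 = 126.55
(1−α) = 126.55/470.25 = 0.2691;  α = 0.7309.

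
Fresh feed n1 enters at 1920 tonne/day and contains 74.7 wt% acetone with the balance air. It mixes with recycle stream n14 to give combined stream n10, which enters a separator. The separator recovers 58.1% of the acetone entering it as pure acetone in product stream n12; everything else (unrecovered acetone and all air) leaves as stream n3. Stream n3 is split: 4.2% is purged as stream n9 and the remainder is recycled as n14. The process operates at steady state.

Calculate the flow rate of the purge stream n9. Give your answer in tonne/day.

527.9 tonne/day

air enters only via n1 and leaves only via the purge: 1920×0.253 = 0.042×(air in n3), and the separator passes all air, so air in n10 = air in n3 = 11566 tonne/day.
acetone in n10: m_A = 1920×0.747 + (1−0.042)·(1−0.581)·m_A, so m_A = 1434.2/0.5986 = 2396 tonne/day.
n3 = (1−0.581)×2396 + 11566 = 12570 tonne/day.
Purge n9 = 0.042×12570 = 527.92 tonne/day.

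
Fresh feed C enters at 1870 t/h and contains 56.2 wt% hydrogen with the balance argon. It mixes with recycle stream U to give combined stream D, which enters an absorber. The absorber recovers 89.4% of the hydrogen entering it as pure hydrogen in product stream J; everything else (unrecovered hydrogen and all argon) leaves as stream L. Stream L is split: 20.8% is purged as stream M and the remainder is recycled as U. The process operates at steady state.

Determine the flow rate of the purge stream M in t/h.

argon enters only via C and leaves only via the purge: 1870×0.438 = 0.208×(argon in L), and the absorber passes all argon, so argon in D = argon in L = 3937.8 t/h.
hydrogen in D: m_A = 1870×0.562 + (1−0.208)·(1−0.894)·m_A, so m_A = 1050.9/0.9160 = 1147.3 t/h.
L = (1−0.894)×1147.3 + 3937.8 = 4059.4 t/h.
Purge M = 0.208×4059.4 = 844.35 t/h.

844.4 t/h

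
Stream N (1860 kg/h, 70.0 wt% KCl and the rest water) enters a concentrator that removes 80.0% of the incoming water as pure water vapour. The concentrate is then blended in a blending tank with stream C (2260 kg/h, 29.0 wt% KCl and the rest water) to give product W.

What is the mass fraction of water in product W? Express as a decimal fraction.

Vapour removed = 0.800×0.300×1860 = 446.4 kg/h; concentrate = 1413.6 kg/h.
water reaching the mixer = 111.6 (from concentrate) + 2260×0.710 = 1716.2 kg/h.
Product flow = 1413.6 + 2260 = 3673.6 kg/h; water fraction = 0.467.

0.467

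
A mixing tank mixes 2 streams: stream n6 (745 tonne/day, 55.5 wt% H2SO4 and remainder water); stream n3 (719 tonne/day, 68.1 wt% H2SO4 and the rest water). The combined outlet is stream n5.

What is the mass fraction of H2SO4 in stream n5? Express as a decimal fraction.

0.617

Total flow out = 745 + 719 = 1464 tonne/day.
H2SO4 in = 745×0.555 + 719×0.681 = 903.11 tonne/day.
H2SO4 mass fraction in n5 = 903.11/1464 = 0.617.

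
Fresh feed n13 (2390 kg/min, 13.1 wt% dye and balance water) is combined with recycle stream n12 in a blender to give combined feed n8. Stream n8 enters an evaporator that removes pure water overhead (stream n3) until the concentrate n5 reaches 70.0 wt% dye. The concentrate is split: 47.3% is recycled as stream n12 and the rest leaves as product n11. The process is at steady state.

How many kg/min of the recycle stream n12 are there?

401.4 kg/min

Overall dye balance (none leaves overhead): dye in fresh feed = dye in product, i.e. 2390×0.131 = (1−0.473)·n5·0.700.
n5 = 313.09/(0.700×0.527) = 848.71 kg/min.
Recycle n12 = 0.473×848.71 = 401.44 kg/min.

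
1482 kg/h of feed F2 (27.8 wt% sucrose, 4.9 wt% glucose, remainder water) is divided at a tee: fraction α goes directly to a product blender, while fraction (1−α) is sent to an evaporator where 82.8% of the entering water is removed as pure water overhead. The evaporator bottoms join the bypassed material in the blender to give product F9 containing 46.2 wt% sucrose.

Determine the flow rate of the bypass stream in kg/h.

All 1482×0.278 = 412 kg/h of sucrose reaches F9, so F9 = 412/0.462 = 891.77 kg/h and vapour = 590.23 kg/h.
The evaporator receives (1−α)·1482 of feed at 0.673 water and removes 0.828 of that water:
0.828×0.673×(1−α)×1482 = 590.23
(1−α) = 590.23/825.84 = 0.7147;  α = 0.2853.
Bypass flow = 0.2853×1482 = 422.8 kg/h.

422.8 kg/h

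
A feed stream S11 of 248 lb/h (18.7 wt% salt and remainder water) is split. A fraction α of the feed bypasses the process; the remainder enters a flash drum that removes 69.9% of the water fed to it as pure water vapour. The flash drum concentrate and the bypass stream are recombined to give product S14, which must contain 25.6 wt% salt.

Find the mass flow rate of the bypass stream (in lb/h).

All 248×0.187 = 46.376 lb/h of salt reaches S14, so S14 = 46.376/0.256 = 181.16 lb/h and vapour = 66.844 lb/h.
The evaporator receives (1−α)·248 of feed at 0.813 water and removes 0.699 of that water:
0.699×0.813×(1−α)×248 = 66.844
(1−α) = 66.844/140.94 = 0.4743;  α = 0.5257.
Bypass flow = 0.5257×248 = 130.38 lb/h.

130.4 lb/h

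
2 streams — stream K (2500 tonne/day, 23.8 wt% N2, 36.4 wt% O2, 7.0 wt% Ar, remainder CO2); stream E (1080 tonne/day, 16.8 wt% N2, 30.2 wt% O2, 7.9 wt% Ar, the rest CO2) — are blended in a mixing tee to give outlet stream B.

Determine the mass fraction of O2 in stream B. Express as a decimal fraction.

0.3453

Total flow out = 2500 + 1080 = 3580 tonne/day.
O2 in = 2500×0.364 + 1080×0.302 = 1236.2 tonne/day.
O2 mass fraction in B = 1236.2/3580 = 0.3453.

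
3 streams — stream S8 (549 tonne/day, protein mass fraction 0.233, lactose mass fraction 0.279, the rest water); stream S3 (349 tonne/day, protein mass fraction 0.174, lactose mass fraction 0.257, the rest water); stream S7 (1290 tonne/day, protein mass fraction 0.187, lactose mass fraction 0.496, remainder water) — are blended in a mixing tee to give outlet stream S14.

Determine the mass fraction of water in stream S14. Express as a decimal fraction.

0.400

Total flow out = 549 + 349 + 1290 = 2188 tonne/day.
water in = 549×0.488 + 349×0.569 + 1290×0.317 = 875.42 tonne/day.
water mass fraction in S14 = 875.42/2188 = 0.400.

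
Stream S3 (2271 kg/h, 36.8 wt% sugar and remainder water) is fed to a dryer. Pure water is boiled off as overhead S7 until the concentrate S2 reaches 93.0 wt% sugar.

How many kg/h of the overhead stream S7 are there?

1372 kg/h

sugar is conserved: 2271×0.368 = 835.73 kg/h all reports to the concentrate.
Concentrate = 835.73/(target fraction) = 898.63 kg/h.
Overhead = 2271 − 898.63 = 1372.4 kg/h.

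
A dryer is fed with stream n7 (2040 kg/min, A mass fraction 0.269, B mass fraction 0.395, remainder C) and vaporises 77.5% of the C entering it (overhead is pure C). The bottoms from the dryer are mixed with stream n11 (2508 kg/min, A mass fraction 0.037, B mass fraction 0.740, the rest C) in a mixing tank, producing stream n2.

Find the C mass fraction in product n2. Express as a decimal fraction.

0.178

Vapour removed = 0.775×0.336×2040 = 531.22 kg/min; concentrate = 1508.8 kg/min.
C reaching the mixer = 154.22 (from concentrate) + 2508×0.223 = 713.51 kg/min.
Product flow = 1508.8 + 2508 = 4016.8 kg/min; C fraction = 0.178.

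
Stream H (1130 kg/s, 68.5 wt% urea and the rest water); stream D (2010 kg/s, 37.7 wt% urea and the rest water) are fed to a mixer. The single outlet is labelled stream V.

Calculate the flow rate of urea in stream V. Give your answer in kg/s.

urea out = urea in = 1130×0.685 + 2010×0.377 = 1531.8 kg/s.

1532 kg/s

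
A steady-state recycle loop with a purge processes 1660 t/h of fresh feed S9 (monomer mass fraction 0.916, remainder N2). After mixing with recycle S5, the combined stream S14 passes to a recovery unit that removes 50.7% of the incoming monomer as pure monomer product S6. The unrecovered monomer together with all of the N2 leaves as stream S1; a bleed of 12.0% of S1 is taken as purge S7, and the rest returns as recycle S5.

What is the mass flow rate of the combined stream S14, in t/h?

N2 enters only via S9 and leaves only via the purge: 1660×0.084 = 0.120×(N2 in S1), and the recovery unit passes all N2, so N2 in S14 = N2 in S1 = 1162 t/h.
monomer in S14: m_A = 1660×0.916 + (1−0.120)·(1−0.507)·m_A, so m_A = 1520.6/0.5662 = 2685.7 t/h.
S14 = 2685.7 + 1162 = 3847.7 t/h.

3848 t/h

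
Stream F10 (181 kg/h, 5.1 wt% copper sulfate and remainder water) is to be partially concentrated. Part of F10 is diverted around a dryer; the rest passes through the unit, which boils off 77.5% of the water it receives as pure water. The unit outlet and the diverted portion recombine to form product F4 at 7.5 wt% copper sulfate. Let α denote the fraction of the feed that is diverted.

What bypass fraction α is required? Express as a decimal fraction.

0.565

All 181×0.051 = 9.231 kg/h of copper sulfate reaches F4, so F4 = 9.231/0.075 = 123.08 kg/h and vapour = 57.92 kg/h.
The evaporator receives (1−α)·181 of feed at 0.949 water and removes 0.775 of that water:
0.775×0.949×(1−α)×181 = 57.92
(1−α) = 57.92/133.12 = 0.4351;  α = 0.5649.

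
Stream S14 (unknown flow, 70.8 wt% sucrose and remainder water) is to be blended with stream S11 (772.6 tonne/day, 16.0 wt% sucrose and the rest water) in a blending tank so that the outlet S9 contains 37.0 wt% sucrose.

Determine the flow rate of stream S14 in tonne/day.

480 tonne/day

Let S14 be the unknown flow. Total out = 772.6 + S14.
sucrose balance: 123.62 + 0.708·S14 = 0.370·(772.6 + S14)
(0.708 − 0.370)·S14 = 0.370×772.6 − 123.62 = 162.25
S14 = 162.25 / 0.338 = 480.02 tonne/day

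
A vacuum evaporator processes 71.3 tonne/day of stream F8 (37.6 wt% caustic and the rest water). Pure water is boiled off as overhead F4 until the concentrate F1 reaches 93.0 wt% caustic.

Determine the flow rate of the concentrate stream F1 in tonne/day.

28.83 tonne/day

caustic is conserved: 71.3×0.376 = 26.809 tonne/day all reports to the concentrate.
Concentrate = 26.809/(target fraction) = 28.827 tonne/day.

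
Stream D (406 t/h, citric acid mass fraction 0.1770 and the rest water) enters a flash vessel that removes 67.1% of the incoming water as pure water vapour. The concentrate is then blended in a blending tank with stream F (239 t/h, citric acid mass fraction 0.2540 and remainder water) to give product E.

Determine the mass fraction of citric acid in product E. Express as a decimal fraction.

0.3150

Vapour removed = 0.671×0.823×406 = 224.21 t/h; concentrate = 181.79 t/h.
citric acid reaching the mixer = 71.862 (from concentrate) + 239×0.254 = 132.57 t/h.
Product flow = 181.79 + 239 = 420.79 t/h; citric acid fraction = 0.3150.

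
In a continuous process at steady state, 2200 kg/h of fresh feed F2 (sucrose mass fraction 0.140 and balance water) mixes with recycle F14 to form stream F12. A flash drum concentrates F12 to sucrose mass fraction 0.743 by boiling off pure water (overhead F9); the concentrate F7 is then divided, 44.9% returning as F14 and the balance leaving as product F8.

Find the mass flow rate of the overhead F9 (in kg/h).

Overall sucrose balance (none leaves overhead): sucrose in fresh feed = sucrose in product, i.e. 2200×0.140 = (1−0.449)·F7·0.743.
F7 = 308/(0.743×0.551) = 752.33 kg/h.
Recycle F14 = 0.449×752.33 = 337.8 kg/h.
Combined feed F12 = 2200 + 337.8 = 2537.8 kg/h.
Overhead F9 = F12 − F7 = 2537.8 − 752.33 = 1785.5 kg/h.

1785 kg/h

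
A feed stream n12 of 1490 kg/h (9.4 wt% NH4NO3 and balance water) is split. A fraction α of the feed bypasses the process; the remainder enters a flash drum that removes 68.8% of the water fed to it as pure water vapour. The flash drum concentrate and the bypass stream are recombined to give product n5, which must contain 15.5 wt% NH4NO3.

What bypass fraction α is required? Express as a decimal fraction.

All 1490×0.094 = 140.06 kg/h of NH4NO3 reaches n5, so n5 = 140.06/0.155 = 903.61 kg/h and vapour = 586.39 kg/h.
The evaporator receives (1−α)·1490 of feed at 0.906 water and removes 0.688 of that water:
0.688×0.906×(1−α)×1490 = 586.39
(1−α) = 586.39/928.76 = 0.6314;  α = 0.3686.

0.369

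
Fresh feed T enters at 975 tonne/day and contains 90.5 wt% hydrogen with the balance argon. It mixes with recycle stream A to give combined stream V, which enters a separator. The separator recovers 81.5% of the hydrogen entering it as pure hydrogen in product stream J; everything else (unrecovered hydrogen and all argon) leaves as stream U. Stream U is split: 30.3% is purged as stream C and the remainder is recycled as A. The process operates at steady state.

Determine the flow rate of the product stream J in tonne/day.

825.6 tonne/day

hydrogen in V: m_A = 975×0.905 + (1−0.303)·(1−0.815)·m_A, so m_A = 882.38/0.8711 = 1013 tonne/day.
Product J = 0.815×1013 = 825.59 tonne/day.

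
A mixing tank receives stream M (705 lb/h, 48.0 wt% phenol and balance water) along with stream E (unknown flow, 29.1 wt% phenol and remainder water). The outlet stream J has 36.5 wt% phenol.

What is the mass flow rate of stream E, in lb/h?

1096 lb/h

Let E be the unknown flow. Total out = 705 + E.
phenol balance: 338.4 + 0.291·E = 0.365·(705 + E)
(0.291 − 0.365)·E = 0.365×705 − 338.4 = -81.075
E = -81.075 / -0.074 = 1095.6 lb/h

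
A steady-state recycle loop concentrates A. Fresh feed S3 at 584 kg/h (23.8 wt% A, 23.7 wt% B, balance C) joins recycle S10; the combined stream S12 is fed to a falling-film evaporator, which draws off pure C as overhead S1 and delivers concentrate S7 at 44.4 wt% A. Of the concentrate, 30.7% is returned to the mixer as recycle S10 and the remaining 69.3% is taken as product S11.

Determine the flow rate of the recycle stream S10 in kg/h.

Overall A balance (none leaves overhead): A in fresh feed = A in product, i.e. 584×0.238 = (1−0.307)·S7·0.444.
S7 = 138.99/(0.444×0.693) = 451.72 kg/h.
Recycle S10 = 0.307×451.72 = 138.68 kg/h.

138.7 kg/h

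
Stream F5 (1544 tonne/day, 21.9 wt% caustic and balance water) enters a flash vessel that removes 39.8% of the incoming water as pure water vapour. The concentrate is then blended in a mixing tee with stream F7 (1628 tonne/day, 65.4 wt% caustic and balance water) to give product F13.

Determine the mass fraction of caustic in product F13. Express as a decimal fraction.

0.5211

Vapour removed = 0.398×0.781×1544 = 479.93 tonne/day; concentrate = 1064.1 tonne/day.
caustic reaching the mixer = 338.14 (from concentrate) + 1628×0.654 = 1402.8 tonne/day.
Product flow = 1064.1 + 1628 = 2692.1 tonne/day; caustic fraction = 0.5211.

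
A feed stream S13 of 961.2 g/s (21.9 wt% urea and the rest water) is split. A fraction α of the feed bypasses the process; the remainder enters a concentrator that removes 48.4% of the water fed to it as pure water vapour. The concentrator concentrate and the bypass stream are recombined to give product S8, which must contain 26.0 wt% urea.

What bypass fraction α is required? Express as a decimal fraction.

0.583

All 961.2×0.219 = 210.5 g/s of urea reaches S8, so S8 = 210.5/0.260 = 809.63 g/s and vapour = 151.57 g/s.
The evaporator receives (1−α)·961.2 of feed at 0.781 water and removes 0.484 of that water:
0.484×0.781×(1−α)×961.2 = 151.57
(1−α) = 151.57/363.34 = 0.4172;  α = 0.5828.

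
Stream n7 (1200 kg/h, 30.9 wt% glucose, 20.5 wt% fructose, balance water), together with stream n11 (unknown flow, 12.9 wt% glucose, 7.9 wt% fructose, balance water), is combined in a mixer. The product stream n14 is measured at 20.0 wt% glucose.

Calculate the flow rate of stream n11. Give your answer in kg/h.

Let n11 be the unknown flow. Total out = 1200 + n11.
glucose balance: 370.8 + 0.129·n11 = 0.200·(1200 + n11)
(0.129 − 0.200)·n11 = 0.200×1200 − 370.8 = -130.8
n11 = -130.8 / -0.071 = 1842.3 kg/h

1842 kg/h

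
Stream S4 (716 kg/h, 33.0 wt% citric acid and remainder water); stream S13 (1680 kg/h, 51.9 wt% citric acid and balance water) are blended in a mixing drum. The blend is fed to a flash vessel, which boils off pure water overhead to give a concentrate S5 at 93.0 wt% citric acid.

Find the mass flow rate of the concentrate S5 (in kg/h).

citric acid entering = 716×0.330 + 1680×0.519 = 1108.2 kg/h.
All citric acid reports to S5, so S5 = 1108.2/0.930 = 1191.6 kg/h.

1192 kg/h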